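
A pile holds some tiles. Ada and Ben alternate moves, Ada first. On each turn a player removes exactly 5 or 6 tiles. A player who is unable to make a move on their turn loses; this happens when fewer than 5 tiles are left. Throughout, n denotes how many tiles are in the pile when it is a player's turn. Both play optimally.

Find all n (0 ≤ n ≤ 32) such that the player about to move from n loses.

0, 1, 2, 3, 4, 11, 12, 13, 14, 15, 22, 23, 24, 25, 26

Compute win/loss labels from the base case upward. A position with no move is L. Any other position is W if it can reach an L in one move, else L.
n=0: no move → L
n=1: no move → L
n=2: no move → L
n=3: no move → L
n=4: no move → L
n=5: reaches L-position 0 → W
n=6: reaches L-position 1 → W
n=7: reaches L-position 2 → W
n=8: reaches L-position 3 → W
n=9: reaches L-position 4 → W
n=10: reaches L-position 4 → W
n=11: only reaches 6(W), 5(W), all W → L
n=12: only reaches 7(W), 6(W), all W → L
n=13: only reaches 8(W), 7(W), all W → L
n=14: only reaches 9(W), 8(W), all W → L
n=15: only reaches 10(W), 9(W), all W → L
n=16: reaches L-position 11 → W
n=17: reaches L-position 12 → W
n=18: reaches L-position 13 → W
n=19: reaches L-position 14 → W
n=20: reaches L-position 15 → W
n=21: reaches L-position 15 → W
n=22: only reaches 17(W), 16(W), all W → L
n=23: only reaches 18(W), 17(W), all W → L
n=24: only reaches 19(W), 18(W), all W → L
n=25: only reaches 20(W), 19(W), all W → L
n=26: only reaches 21(W), 20(W), all W → L
n=27: reaches L-position 22 → W
n=28: reaches L-position 23 → W
n=29: reaches L-position 24 → W
n=30: reaches L-position 25 → W
n=31: reaches L-position 26 → W
n=32: reaches L-position 26 → W
The losing starting values of n are exactly the entries labelled L in this table (15 of them).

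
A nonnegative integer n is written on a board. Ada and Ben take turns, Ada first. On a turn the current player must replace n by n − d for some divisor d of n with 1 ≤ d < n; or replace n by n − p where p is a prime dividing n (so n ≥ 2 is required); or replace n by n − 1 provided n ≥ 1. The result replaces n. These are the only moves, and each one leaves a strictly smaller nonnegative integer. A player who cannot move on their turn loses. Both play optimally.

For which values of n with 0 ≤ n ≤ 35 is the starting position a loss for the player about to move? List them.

0, 4, 9, 14, 20, 26, 32, 35

Classify positions by backward induction: terminal positions (no move available) are L. From any other position, the mover wins iff some move reaches an L.
n=0: no move → L
n=1: →0(L), so W
n=2: →0(L), so W
n=3: →0(L), so W
n=4: →2(W), 3(W) — all W, so L
n=5: →0(L), so W
n=6: →4(L), so W
n=7: →0(L), so W
n=8: →4(L), so W
n=9: →6(W), 8(W) — all W, so L
n=10: →9(L), so W
n=11: →0(L), so W
n=12: →9(L), so W
n=13: →0(L), so W
n=14: →7(W), 12(W), 13(W) — all W, so L
n=15: →14(L), so W
n=16: →14(L), so W
n=17: →0(L), so W
n=18: →9(L), so W
n=19: →0(L), so W
n=20: →10(W), 15(W), 16(W), 18(W), 19(W) — all W, so L
n=21: →14(L), so W
n=22: →20(L), so W
n=23: →0(L), so W
n=24: →20(L), so W
n=25: →20(L), so W
n=26: →13(W), 24(W), 25(W) — all W, so L
n=27: →26(L), so W
n=28: →14(L), so W
n=29: →0(L), so W
n=30: →20(L), so W
n=31: →0(L), so W
n=32: →16(W), 24(W), 28(W), 30(W), 31(W) — all W, so L
n=33: →32(L), so W
n=34: →32(L), so W
n=35: →28(W), 30(W), 34(W) — all W, so L
The losing starting values of n are exactly the entries labelled L in this table (8 of them).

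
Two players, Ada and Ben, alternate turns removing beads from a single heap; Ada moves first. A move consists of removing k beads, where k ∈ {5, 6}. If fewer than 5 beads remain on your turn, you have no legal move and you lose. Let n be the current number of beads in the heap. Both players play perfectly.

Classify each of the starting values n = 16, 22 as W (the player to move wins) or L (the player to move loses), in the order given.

Work bottom-up. With no move the player to move loses. Otherwise the position is W if at least one move leads to an L position for the opponent, and L if every move leads to a W.
n=0: no move → L
n=1: no move → L
n=2: no move → L
n=3: no move → L
n=4: no move → L
n=5: →0(L), so W
n=6: →1(L), so W
n=7: →2(L), so W
n=8: →3(L), so W
n=9: →4(L), so W
n=10: →4(L), so W
n=11: →6(W), 5(W) — all W, so L
n=12: →7(W), 6(W) — all W, so L
n=13: →8(W), 7(W) — all W, so L
n=14: →9(W), 8(W) — all W, so L
n=15: →10(W), 9(W) — all W, so L
n=16: →11(L), so W
n=17: →12(L), so W
n=18: →13(L), so W
n=19: →14(L), so W
n=20: →15(L), so W
n=21: →15(L), so W
n=22: →17(W), 16(W) — all W, so L

16: W, 22: L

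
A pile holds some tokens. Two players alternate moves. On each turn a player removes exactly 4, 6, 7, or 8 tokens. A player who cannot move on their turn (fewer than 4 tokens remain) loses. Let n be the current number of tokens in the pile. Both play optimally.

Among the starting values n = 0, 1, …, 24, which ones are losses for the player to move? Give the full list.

0, 1, 2, 3, 12, 13, 14, 15, 24

Use the standard recursion: the mover loses at a terminal position; elsewhere, the mover wins exactly when some move hands the opponent an L position.
n=0: no move → L
n=1: no move → L
n=2: no move → L
n=3: no move → L
n=4: can move to 0, which is L ⇒ W
n=5: can move to 1, which is L ⇒ W
n=6: can move to 2, which is L ⇒ W
n=7: can move to 3, which is L ⇒ W
n=8: can move to 2, which is L ⇒ W
n=9: can move to 3, which is L ⇒ W
n=10: can move to 3, which is L ⇒ W
n=11: can move to 3, which is L ⇒ W
n=12: moves to 8(W), 6(W), 5(W), 4(W); every one is W ⇒ L
n=13: moves to 9(W), 7(W), 6(W), 5(W); every one is W ⇒ L
n=14: moves to 10(W), 8(W), 7(W), 6(W); every one is W ⇒ L
n=15: moves to 11(W), 9(W), 8(W), 7(W); every one is W ⇒ L
n=16: can move to 12, which is L ⇒ W
n=17: can move to 13, which is L ⇒ W
n=18: can move to 14, which is L ⇒ W
n=19: can move to 15, which is L ⇒ W
n=20: can move to 14, which is L ⇒ W
n=21: can move to 15, which is L ⇒ W
n=22: can move to 15, which is L ⇒ W
n=23: can move to 15, which is L ⇒ W
n=24: moves to 20(W), 18(W), 17(W), 16(W); every one is W ⇒ L
Reading off the rows marked L gives the requested list; there are 9 such values of n.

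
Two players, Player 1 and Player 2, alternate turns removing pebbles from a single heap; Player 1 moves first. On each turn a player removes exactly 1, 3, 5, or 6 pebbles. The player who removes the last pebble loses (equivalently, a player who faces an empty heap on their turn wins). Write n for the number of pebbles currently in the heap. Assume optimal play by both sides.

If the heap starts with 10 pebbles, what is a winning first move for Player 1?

Use the standard recursion: the mover wins at a terminal position; elsewhere, the mover wins exactly when some move hands the opponent an L position.
n=0: no move; the opponent has just taken the last pebble and therefore loses → W
n=1: L (sole option 0(W) is W)
n=2: W (go to 1, an L position)
n=3: L (options 2(W), 0(W) are all W)
n=4: W (go to 3, an L position)
n=5: L (options 4(W), 2(W), 0(W) are all W)
n=6: W (go to 5, an L position)
n=7: W (go to 1, an L position)
n=8: W (go to 5, an L position)
n=9: W (go to 3, an L position)
n=10: W (go to 5, an L position)
From 10, the L positions reachable in one move are: 5.

Remove 5, leaving 5.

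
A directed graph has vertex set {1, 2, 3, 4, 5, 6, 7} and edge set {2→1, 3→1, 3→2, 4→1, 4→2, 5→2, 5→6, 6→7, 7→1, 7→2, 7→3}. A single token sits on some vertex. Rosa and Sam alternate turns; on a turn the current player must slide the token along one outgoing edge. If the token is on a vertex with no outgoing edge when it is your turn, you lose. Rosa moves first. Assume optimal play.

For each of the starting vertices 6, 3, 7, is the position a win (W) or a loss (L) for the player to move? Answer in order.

6: L, 3: W, 7: W

Work bottom-up. With no move the player to move loses. Otherwise the position is W if at least one move leads to an L position for the opponent, and L if every move leads to a W.
Every edge goes from a vertex to one that appears earlier in the order 1, 2, 3, 7, 6, 4, 5, so processing vertices in that order labels each vertex after all of its successors.
1: no outgoing edge → L
2: can move to 1, which is L ⇒ W
3: can move to 1, which is L ⇒ W
7: can move to 1, which is L ⇒ W
6: the only move is to 7(W), a W ⇒ L
4: can move to 1, which is L ⇒ W
5: can move to 6, which is L ⇒ W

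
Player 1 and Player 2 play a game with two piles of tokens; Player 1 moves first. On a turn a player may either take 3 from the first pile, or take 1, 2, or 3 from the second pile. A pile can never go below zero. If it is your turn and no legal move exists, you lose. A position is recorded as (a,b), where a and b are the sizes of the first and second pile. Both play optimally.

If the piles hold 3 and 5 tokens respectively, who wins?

Player 2 wins.

Classify positions by backward induction: terminal positions (no move available) are L. From any other position, the mover wins iff some move reaches an L.
No move ever increases a pile, so every position that can arise here has a ≤ 3 and b ≤ 5; it is enough to label the cells with 0 ≤ a ≤ 3 and 0 ≤ b ≤ 5.
Every move lowers a or b (never raises either), so fill the grid row by row in increasing a, and left to right within a row: each cell's successors are then already labelled.
      b=0  b=1  b=2  b=3  b=4  b=5
a=0:    L    W    W    W    L    W
a=1:    L    W    W    W    L    W
a=2:    L    W    W    W    L    W
a=3:    W    L    W    W    W    L
Cells with no legal move (terminal, hence L): (0,0), (1,0), (2,0).
The remaining L cells, each justified by listing all of its moves:
(0,4): L (options (0,3)(W), (0,2)(W), (0,1)(W) are all W)
(1,4): L (options (1,3)(W), (1,2)(W), (1,1)(W) are all W)
(2,4): L (options (2,3)(W), (2,2)(W), (2,1)(W) are all W)
(3,1): L (options (0,1)(W), (3,0)(W) are all W)
(3,5): L (options (0,5)(W), (3,4)(W), (3,3)(W), (3,2)(W) are all W)
Every other cell has at least one move into one of the L cells above, so it is W.
Every move from (3,5) reaches a W position, so the mover loses.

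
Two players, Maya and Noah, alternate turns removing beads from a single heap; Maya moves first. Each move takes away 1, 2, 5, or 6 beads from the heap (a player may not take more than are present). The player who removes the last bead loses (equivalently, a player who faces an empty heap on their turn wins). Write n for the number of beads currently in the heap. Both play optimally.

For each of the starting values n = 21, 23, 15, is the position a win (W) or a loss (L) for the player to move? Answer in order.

Use the standard recursion: the mover wins at a terminal position; elsewhere, the mover wins exactly when some move hands the opponent an L position.
n=0: no move; the opponent has just taken the last bead and therefore loses → W
n=1: L (sole option 0(W) is W)
n=2: W (go to 1, an L position)
n=3: W (go to 1, an L position)
n=4: L (options 3(W), 2(W) are all W)
n=5: W (go to 4, an L position)
n=6: W (go to 4, an L position)
n=7: W (go to 1, an L position)
n=8: L (options 7(W), 6(W), 3(W), 2(W) are all W)
n=9: W (go to 8, an L position)
n=10: W (go to 8, an L position)
n=11: L (options 10(W), 9(W), 6(W), 5(W) are all W)
n=12: W (go to 11, an L position)
n=13: W (go to 11, an L position)
n=14: W (go to 8, an L position)
n=15: L (options 14(W), 13(W), 10(W), 9(W) are all W)
n=16: W (go to 15, an L position)
n=17: W (go to 15, an L position)
n=18: L (options 17(W), 16(W), 13(W), 12(W) are all W)
n=19: W (go to 18, an L position)
n=20: W (go to 18, an L position)
n=21: W (go to 15, an L position)
n=22: L (options 21(W), 20(W), 17(W), 16(W) are all W)
n=23: W (go to 22, an L position)

21: W, 23: W, 15: L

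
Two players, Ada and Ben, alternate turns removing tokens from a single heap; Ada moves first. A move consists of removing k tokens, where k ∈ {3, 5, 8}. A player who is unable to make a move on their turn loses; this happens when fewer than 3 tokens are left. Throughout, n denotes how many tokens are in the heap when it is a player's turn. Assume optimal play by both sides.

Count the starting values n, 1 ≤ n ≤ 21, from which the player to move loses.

5

Use the standard recursion: the mover loses at a terminal position; elsewhere, the mover wins exactly when some move hands the opponent an L position.
n=0: no move → L
n=1: no move → L
n=2: no move → L
n=3: →0(L), so W
n=4: →1(L), so W
n=5: →2(L), so W
n=6: →1(L), so W
n=7: →2(L), so W
n=8: →0(L), so W
n=9: →1(L), so W
n=10: →2(L), so W
n=11: →8(W), 6(W), 3(W) — all W, so L
n=12: →9(W), 7(W), 4(W) — all W, so L
n=13: →10(W), 8(W), 5(W) — all W, so L
n=14: →11(L), so W
n=15: →12(L), so W
n=16: →13(L), so W
n=17: →12(L), so W
n=18: →13(L), so W
n=19: →11(L), so W
n=20: →12(L), so W
n=21: →13(L), so W
L entries with 1 ≤ n ≤ 21 (n=0 is outside the asked range and is not counted): n = 1, 2, 11, 12, 13; that makes 5.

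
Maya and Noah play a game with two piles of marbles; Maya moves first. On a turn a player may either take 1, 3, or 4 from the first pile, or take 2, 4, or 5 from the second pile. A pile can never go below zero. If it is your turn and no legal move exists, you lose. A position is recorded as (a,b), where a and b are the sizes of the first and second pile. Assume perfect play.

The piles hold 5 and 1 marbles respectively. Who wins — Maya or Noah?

Build the W/L table. Terminal = L. A non-terminal position is W if it has a move to some L; otherwise it is L.
No move ever increases a pile, so every position that can arise here has a ≤ 5 and b ≤ 1; it is enough to label the cells with 0 ≤ a ≤ 5 and 0 ≤ b ≤ 1.
Every move lowers a or b (never raises either), so fill the grid row by row in increasing a, and left to right within a row: each cell's successors are then already labelled.
      b=0  b=1
a=0:    L    L
a=1:    W    W
a=2:    L    L
a=3:    W    W
a=4:    W    W
a=5:    W    W
Cells with no legal move (terminal, hence L): (0,0), (0,1).
The remaining L cells, each justified by listing all of its moves:
(2,0): the only move is to (1,0)(W), a W ⇒ L
(2,1): the only move is to (1,1)(W), a W ⇒ L
Every other cell has at least one move into one of the L cells above, so it is W.
The starting position (5,1) is W: Maya should move to (2,1), handing over an L position.

Maya wins.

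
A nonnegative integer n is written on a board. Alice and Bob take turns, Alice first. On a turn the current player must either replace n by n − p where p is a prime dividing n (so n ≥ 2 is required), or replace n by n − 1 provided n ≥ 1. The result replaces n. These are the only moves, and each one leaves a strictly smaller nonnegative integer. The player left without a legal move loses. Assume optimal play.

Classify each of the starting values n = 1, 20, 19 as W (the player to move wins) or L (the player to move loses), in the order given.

Positions with no move are L. A position that does have a move is losing for the player to move precisely when every available move leads to a winning position for the opponent. Fill in the labels:
n=0: no move → L
n=1: reaches L-position 0 → W
n=2: reaches L-position 0 → W
n=3: reaches L-position 0 → W
n=4: only reaches 2(W), 3(W), all W → L
n=5: reaches L-position 0 → W
n=6: reaches L-position 4 → W
n=7: reaches L-position 0 → W
n=8: only reaches 6(W), 7(W), all W → L
n=9: reaches L-position 8 → W
n=10: reaches L-position 8 → W
n=11: reaches L-position 0 → W
n=12: only reaches 9(W), 10(W), 11(W), all W → L
n=13: reaches L-position 0 → W
n=14: reaches L-position 12 → W
n=15: reaches L-position 12 → W
n=16: only reaches 14(W), 15(W), all W → L
n=17: reaches L-position 0 → W
n=18: reaches L-position 16 → W
n=19: reaches L-position 0 → W
n=20: only reaches 15(W), 18(W), 19(W), all W → L

1: W, 20: L, 19: W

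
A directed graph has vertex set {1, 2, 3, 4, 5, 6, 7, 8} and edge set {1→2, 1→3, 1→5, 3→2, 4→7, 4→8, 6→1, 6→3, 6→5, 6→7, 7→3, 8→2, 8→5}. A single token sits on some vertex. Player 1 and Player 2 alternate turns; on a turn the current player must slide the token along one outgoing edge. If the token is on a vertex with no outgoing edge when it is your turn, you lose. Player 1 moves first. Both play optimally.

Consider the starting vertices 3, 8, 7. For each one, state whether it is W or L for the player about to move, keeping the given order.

Work bottom-up. With no move the player to move loses. Otherwise the position is W if at least one move leads to an L position for the opponent, and L if every move leads to a W.
Every edge goes from a vertex to one that appears earlier in the order 5, 2, 3, 1, 7, 8, 6, 4, so processing vertices in that order labels each vertex after all of its successors.
5: no outgoing edge → L
2: no outgoing edge → L
3: W (go to 2, an L position)
1: W (go to 2, an L position)
7: L (sole option 3(W) is W)
8: W (go to 2, an L position)
6: W (go to 7, an L position)
4: W (go to 7, an L position)

3: W, 8: W, 7: L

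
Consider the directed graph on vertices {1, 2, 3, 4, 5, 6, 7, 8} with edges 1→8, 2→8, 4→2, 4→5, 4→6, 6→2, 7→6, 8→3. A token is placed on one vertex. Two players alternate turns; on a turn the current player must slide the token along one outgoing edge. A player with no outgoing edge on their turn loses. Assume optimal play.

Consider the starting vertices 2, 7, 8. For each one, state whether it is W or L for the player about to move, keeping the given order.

Positions with no move are L. A position that does have a move is losing for the player to move precisely when every available move leads to a winning position for the opponent. Fill in the labels:
Every edge goes from a vertex to one that appears earlier in the order 5, 3, 8, 2, 6, 7, 1, 4, so processing vertices in that order labels each vertex after all of its successors.
5: no outgoing edge → L
3: no outgoing edge → L
8: reaches L-position 3 → W
2: only reaches 8(W), which is W → L
6: reaches L-position 2 → W
7: only reaches 6(W), which is W → L
1: only reaches 8(W), which is W → L
4: reaches L-position 2 → W

2: L, 7: L, 8: W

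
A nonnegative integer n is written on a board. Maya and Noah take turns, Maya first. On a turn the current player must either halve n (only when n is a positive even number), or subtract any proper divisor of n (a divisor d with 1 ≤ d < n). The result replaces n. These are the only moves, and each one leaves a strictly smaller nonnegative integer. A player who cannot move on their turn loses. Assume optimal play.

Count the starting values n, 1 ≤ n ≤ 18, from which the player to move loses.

Positions with no move are L. A position that does have a move is losing for the player to move precisely when every available move leads to a winning position for the opponent. Fill in the labels:
n=0: no move → L
n=1: no move → L
n=2: →1(L), so W
n=3: →2(W) only, which is W, so L
n=4: →3(L), so W
n=5: →4(W) only, which is W, so L
n=6: →3(L), so W
n=7: →6(W) only, which is W, so L
n=8: →7(L), so W
n=9: →6(W), 8(W) — all W, so L
n=10: →5(L), so W
n=11: →10(W) only, which is W, so L
n=12: →9(L), so W
n=13: →12(W) only, which is W, so L
n=14: →7(L), so W
n=15: →10(W), 12(W), 14(W) — all W, so L
n=16: →15(L), so W
n=17: →16(W) only, which is W, so L
n=18: →9(L), so W
L entries with 1 ≤ n ≤ 18 (n=0 is outside the asked range and is not counted): n = 1, 3, 5, 7, 9, 11, 13, 15, 17; that makes 9.

9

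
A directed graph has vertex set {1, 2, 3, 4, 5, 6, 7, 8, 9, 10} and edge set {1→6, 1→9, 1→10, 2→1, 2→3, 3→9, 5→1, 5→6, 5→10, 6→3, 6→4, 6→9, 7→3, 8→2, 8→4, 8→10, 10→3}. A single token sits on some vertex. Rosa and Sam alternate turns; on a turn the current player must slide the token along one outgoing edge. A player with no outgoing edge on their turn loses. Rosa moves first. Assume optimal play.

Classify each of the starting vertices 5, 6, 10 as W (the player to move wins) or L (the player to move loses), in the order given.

Positions with no move are L. A position that does have a move is losing for the player to move precisely when every available move leads to a winning position for the opponent. Fill in the labels:
Every edge goes from a vertex to one that appears earlier in the order 4, 9, 3, 6, 10, 1, 2, 8, 7, 5, so processing vertices in that order labels each vertex after all of its successors.
4: no outgoing edge → L
9: no outgoing edge → L
3: W (go to 9, an L position)
6: W (go to 9, an L position)
10: L (sole option 3(W) is W)
1: W (go to 10, an L position)
2: L (options 1(W), 3(W) are all W)
8: W (go to 2, an L position)
7: L (sole option 3(W) is W)
5: W (go to 10, an L position)

5: W, 6: W, 10: L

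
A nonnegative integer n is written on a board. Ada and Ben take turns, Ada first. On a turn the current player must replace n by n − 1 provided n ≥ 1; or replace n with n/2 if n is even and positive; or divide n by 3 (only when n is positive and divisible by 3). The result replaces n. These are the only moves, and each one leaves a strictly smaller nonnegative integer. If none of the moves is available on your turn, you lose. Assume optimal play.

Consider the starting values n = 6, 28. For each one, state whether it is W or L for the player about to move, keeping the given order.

6: W, 28: L

Classify positions by backward induction: terminal positions (no move available) are L. From any other position, the mover wins iff some move reaches an L.
n=0: no move → L
n=1: can move to 0, which is L ⇒ W
n=2: the only move is to 1(W), a W ⇒ L
n=3: can move to 2, which is L ⇒ W
n=4: can move to 2, which is L ⇒ W
n=5: the only move is to 4(W), a W ⇒ L
n=6: can move to 2, which is L ⇒ W
n=7: the only move is to 6(W), a W ⇒ L
n=8: can move to 7, which is L ⇒ W
n=9: moves to 3(W), 8(W); every one is W ⇒ L
n=10: can move to 5, which is L ⇒ W
n=11: the only move is to 10(W), a W ⇒ L
n=12: can move to 11, which is L ⇒ W
n=13: the only move is to 12(W), a W ⇒ L
n=14: can move to 7, which is L ⇒ W
n=15: can move to 5, which is L ⇒ W
n=16: moves to 8(W), 15(W); every one is W ⇒ L
n=17: can move to 16, which is L ⇒ W
n=18: can move to 9, which is L ⇒ W
n=19: the only move is to 18(W), a W ⇒ L
n=20: can move to 19, which is L ⇒ W
n=21: can move to 7, which is L ⇒ W
n=22: can move to 11, which is L ⇒ W
n=23: the only move is to 22(W), a W ⇒ L
n=24: can move to 23, which is L ⇒ W
n=25: the only move is to 24(W), a W ⇒ L
n=26: can move to 13, which is L ⇒ W
n=27: can move to 9, which is L ⇒ W
n=28: moves to 14(W), 27(W); every one is W ⇒ L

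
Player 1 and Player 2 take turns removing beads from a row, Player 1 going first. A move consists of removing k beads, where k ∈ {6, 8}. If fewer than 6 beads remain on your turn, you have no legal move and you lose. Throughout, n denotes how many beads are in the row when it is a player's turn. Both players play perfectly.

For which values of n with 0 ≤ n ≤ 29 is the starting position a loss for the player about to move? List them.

0, 1, 2, 3, 4, 5, 14, 15, 16, 17, 18, 19, 28, 29

Label each position W (a win for the player to move) or L (a loss). A position with no legal move is L; any other position is W exactly when some move reaches an L, and L when every move reaches a W.
n=0: no move → L
n=1: no move → L
n=2: no move → L
n=3: no move → L
n=4: no move → L
n=5: no move → L
n=6: →0(L), so W
n=7: →1(L), so W
n=8: →2(L), so W
n=9: →3(L), so W
n=10: →4(L), so W
n=11: →5(L), so W
n=12: →4(L), so W
n=13: →5(L), so W
n=14: →8(W), 6(W) — all W, so L
n=15: →9(W), 7(W) — all W, so L
n=16: →10(W), 8(W) — all W, so L
n=17: →11(W), 9(W) — all W, so L
n=18: →12(W), 10(W) — all W, so L
n=19: →13(W), 11(W) — all W, so L
n=20: →14(L), so W
n=21: →15(L), so W
n=22: →16(L), so W
n=23: →17(L), so W
n=24: →18(L), so W
n=25: →19(L), so W
n=26: →18(L), so W
n=27: →19(L), so W
n=28: →22(W), 20(W) — all W, so L
n=29: →23(W), 21(W) — all W, so L
The losing starting values of n are exactly the entries labelled L in this table (14 of them).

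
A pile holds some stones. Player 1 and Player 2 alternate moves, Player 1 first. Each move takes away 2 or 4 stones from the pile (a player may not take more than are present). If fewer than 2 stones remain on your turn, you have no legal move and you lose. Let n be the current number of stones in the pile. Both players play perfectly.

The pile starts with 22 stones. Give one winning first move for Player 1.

Remove 4, leaving 18.

Work bottom-up. With no move the player to move loses. Otherwise the position is W if at least one move leads to an L position for the opponent, and L if every move leads to a W.
n=0: no move → L
n=1: no move → L
n=2: can move to 0, which is L ⇒ W
n=3: can move to 1, which is L ⇒ W
n=4: can move to 0, which is L ⇒ W
n=5: can move to 1, which is L ⇒ W
n=6: moves to 4(W), 2(W); every one is W ⇒ L
n=7: moves to 5(W), 3(W); every one is W ⇒ L
n=8: can move to 6, which is L ⇒ W
n=9: can move to 7, which is L ⇒ W
n=10: can move to 6, which is L ⇒ W
n=11: can move to 7, which is L ⇒ W
n=12: moves to 10(W), 8(W); every one is W ⇒ L
n=13: moves to 11(W), 9(W); every one is W ⇒ L
n=14: can move to 12, which is L ⇒ W
n=15: can move to 13, which is L ⇒ W
n=16: can move to 12, which is L ⇒ W
n=17: can move to 13, which is L ⇒ W
n=18: moves to 16(W), 14(W); every one is W ⇒ L
n=19: moves to 17(W), 15(W); every one is W ⇒ L
n=20: can move to 18, which is L ⇒ W
n=21: can move to 19, which is L ⇒ W
n=22: can move to 18, which is L ⇒ W
From 22, the L positions reachable in one move are: 18.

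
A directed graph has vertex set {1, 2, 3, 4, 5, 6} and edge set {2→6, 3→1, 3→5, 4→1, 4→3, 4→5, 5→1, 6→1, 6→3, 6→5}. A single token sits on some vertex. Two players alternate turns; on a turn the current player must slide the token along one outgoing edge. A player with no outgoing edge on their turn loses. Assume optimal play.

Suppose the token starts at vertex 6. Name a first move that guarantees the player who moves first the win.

Classify positions by backward induction: terminal positions (no move available) are L. From any other position, the mover wins iff some move reaches an L.
Every edge goes from a vertex to one that appears earlier in the order 1, 5, 3, 4, 6, 2, so processing vertices in that order labels each vertex after all of its successors.
1: no outgoing edge → L
5: reaches L-position 1 → W
3: reaches L-position 1 → W
4: reaches L-position 1 → W
6: reaches L-position 1 → W
2: only reaches 6(W), which is W → L
From 6, the L positions reachable in one move are: 1.

Move to 1.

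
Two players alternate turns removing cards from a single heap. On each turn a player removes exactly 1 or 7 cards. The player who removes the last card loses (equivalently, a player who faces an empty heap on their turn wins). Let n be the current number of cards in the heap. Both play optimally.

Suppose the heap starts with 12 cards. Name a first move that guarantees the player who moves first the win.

Build the W/L table. Terminal = W. A non-terminal position is W if it has a move to some L; otherwise it is L.
n=0: no move; the opponent has just taken the last card and therefore loses → W
n=1: only reaches 0(W), which is W → L
n=2: reaches L-position 1 → W
n=3: only reaches 2(W), which is W → L
n=4: reaches L-position 3 → W
n=5: only reaches 4(W), which is W → L
n=6: reaches L-position 5 → W
n=7: only reaches 6(W), 0(W), all W → L
n=8: reaches L-position 7 → W
n=9: only reaches 8(W), 2(W), all W → L
n=10: reaches L-position 9 → W
n=11: only reaches 10(W), 4(W), all W → L
n=12: reaches L-position 11 → W
From 12, the L positions reachable in one move are: 11, 5. Any move reaching one of these is winning.

Remove 1, leaving 11.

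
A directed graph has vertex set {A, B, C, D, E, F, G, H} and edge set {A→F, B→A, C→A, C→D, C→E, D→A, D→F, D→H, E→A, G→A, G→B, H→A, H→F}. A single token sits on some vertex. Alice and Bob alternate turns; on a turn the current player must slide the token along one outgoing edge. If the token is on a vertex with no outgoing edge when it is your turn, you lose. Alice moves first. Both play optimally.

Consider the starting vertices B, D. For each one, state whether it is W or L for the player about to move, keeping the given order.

B: L, D: W

Compute win/loss labels from the base case upward. A position with no move is L. Any other position is W if it can reach an L in one move, else L.
Every edge goes from a vertex to one that appears earlier in the order F, A, B, H, E, D, G, C, so processing vertices in that order labels each vertex after all of its successors.
F: no outgoing edge → L
A: W (go to F, an L position)
B: L (sole option A(W) is W)
H: W (go to F, an L position)
E: L (sole option A(W) is W)
D: W (go to F, an L position)
G: W (go to B, an L position)
C: W (go to E, an L position)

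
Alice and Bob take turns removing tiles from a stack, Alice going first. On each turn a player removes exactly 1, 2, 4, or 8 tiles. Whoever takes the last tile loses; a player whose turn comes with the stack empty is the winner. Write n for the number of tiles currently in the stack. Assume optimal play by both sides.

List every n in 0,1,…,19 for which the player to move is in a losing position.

Positions with no move are W. A position that does have a move is losing for the player to move precisely when every available move leads to a winning position for the opponent. Fill in the labels:
n=0: no move; the opponent has just taken the last tile and therefore loses → W
n=1: →0(W) only, which is W, so L
n=2: →1(L), so W
n=3: →1(L), so W
n=4: →3(W), 2(W), 0(W) — all W, so L
n=5: →4(L), so W
n=6: →4(L), so W
n=7: →6(W), 5(W), 3(W) — all W, so L
n=8: →7(L), so W
n=9: →7(L), so W
n=10: →9(W), 8(W), 6(W), 2(W) — all W, so L
n=11: →10(L), so W
n=12: →10(L), so W
n=13: →12(W), 11(W), 9(W), 5(W) — all W, so L
n=14: →13(L), so W
n=15: →13(L), so W
n=16: →15(W), 14(W), 12(W), 8(W) — all W, so L
n=17: →16(L), so W
n=18: →16(L), so W
n=19: →18(W), 17(W), 15(W), 11(W) — all W, so L
Reading off the rows marked L gives the requested list; there are 7 such values of n.

1, 4, 7, 10, 13, 16, 19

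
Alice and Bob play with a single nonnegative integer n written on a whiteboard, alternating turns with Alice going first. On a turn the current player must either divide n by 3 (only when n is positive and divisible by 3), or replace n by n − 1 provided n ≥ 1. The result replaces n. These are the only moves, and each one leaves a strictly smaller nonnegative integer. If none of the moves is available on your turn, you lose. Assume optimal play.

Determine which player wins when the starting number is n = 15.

Bob wins.

Classify positions by backward induction: terminal positions (no move available) are L. From any other position, the mover wins iff some move reaches an L.
n=0: no move → L
n=1: reaches L-position 0 → W
n=2: only reaches 1(W), which is W → L
n=3: reaches L-position 2 → W
n=4: only reaches 3(W), which is W → L
n=5: reaches L-position 4 → W
n=6: reaches L-position 2 → W
n=7: only reaches 6(W), which is W → L
n=8: reaches L-position 7 → W
n=9: only reaches 3(W), 8(W), all W → L
n=10: reaches L-position 9 → W
n=11: only reaches 10(W), which is W → L
n=12: reaches L-position 4 → W
n=13: only reaches 12(W), which is W → L
n=14: reaches L-position 13 → W
n=15: only reaches 5(W), 14(W), all W → L
The starting position 15 is L: whatever Alice does, the opponent receives a W position.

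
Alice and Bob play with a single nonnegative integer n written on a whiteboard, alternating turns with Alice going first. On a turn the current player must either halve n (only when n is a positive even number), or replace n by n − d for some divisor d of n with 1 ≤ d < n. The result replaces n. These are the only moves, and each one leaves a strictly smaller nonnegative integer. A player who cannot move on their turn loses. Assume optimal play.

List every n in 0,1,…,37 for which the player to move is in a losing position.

Compute win/loss labels from the base case upward. A position with no move is L. Any other position is W if it can reach an L in one move, else L.
n=0: no move → L
n=1: no move → L
n=2: can move to 1, which is L ⇒ W
n=3: the only move is to 2(W), a W ⇒ L
n=4: can move to 3, which is L ⇒ W
n=5: the only move is to 4(W), a W ⇒ L
n=6: can move to 3, which is L ⇒ W
n=7: the only move is to 6(W), a W ⇒ L
n=8: can move to 7, which is L ⇒ W
n=9: moves to 6(W), 8(W); every one is W ⇒ L
n=10: can move to 5, which is L ⇒ W
n=11: the only move is to 10(W), a W ⇒ L
n=12: can move to 9, which is L ⇒ W
n=13: the only move is to 12(W), a W ⇒ L
n=14: can move to 7, which is L ⇒ W
n=15: moves to 10(W), 12(W), 14(W); every one is W ⇒ L
n=16: can move to 15, which is L ⇒ W
n=17: the only move is to 16(W), a W ⇒ L
n=18: can move to 9, which is L ⇒ W
n=19: the only move is to 18(W), a W ⇒ L
n=20: can move to 15, which is L ⇒ W
n=21: moves to 14(W), 18(W), 20(W); every one is W ⇒ L
n=22: can move to 11, which is L ⇒ W
n=23: the only move is to 22(W), a W ⇒ L
n=24: can move to 21, which is L ⇒ W
n=25: moves to 20(W), 24(W); every one is W ⇒ L
n=26: can move to 13, which is L ⇒ W
n=27: moves to 18(W), 24(W), 26(W); every one is W ⇒ L
n=28: can move to 21, which is L ⇒ W
n=29: the only move is to 28(W), a W ⇒ L
n=30: can move to 15, which is L ⇒ W
n=31: the only move is to 30(W), a W ⇒ L
n=32: can move to 31, which is L ⇒ W
n=33: moves to 22(W), 30(W), 32(W); every one is W ⇒ L
n=34: can move to 17, which is L ⇒ W
n=35: moves to 28(W), 30(W), 34(W); every one is W ⇒ L
n=36: can move to 27, which is L ⇒ W
n=37: the only move is to 36(W), a W ⇒ L
The losing starting values of n are exactly the entries labelled L in this table (20 of them).

0, 1, 3, 5, 7, 9, 11, 13, 15, 17, 19, 21, 23, 25, 27, 29, 31, 33, 35, 37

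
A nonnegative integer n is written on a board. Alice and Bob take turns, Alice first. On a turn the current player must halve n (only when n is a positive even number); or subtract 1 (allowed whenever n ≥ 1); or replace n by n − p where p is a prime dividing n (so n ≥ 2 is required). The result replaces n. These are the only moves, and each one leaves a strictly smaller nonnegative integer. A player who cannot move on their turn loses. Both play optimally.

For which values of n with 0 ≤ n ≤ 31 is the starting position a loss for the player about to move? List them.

0, 4, 9, 14, 20, 24, 30

Compute win/loss labels from the base case upward. A position with no move is L. Any other position is W if it can reach an L in one move, else L.
n=0: no move → L
n=1: W (go to 0, an L position)
n=2: W (go to 0, an L position)
n=3: W (go to 0, an L position)
n=4: L (options 2(W), 3(W) are all W)
n=5: W (go to 0, an L position)
n=6: W (go to 4, an L position)
n=7: W (go to 0, an L position)
n=8: W (go to 4, an L position)
n=9: L (options 6(W), 8(W) are all W)
n=10: W (go to 9, an L position)
n=11: W (go to 0, an L position)
n=12: W (go to 9, an L position)
n=13: W (go to 0, an L position)
n=14: L (options 7(W), 12(W), 13(W) are all W)
n=15: W (go to 14, an L position)
n=16: W (go to 14, an L position)
n=17: W (go to 0, an L position)
n=18: W (go to 9, an L position)
n=19: W (go to 0, an L position)
n=20: L (options 10(W), 15(W), 18(W), 19(W) are all W)
n=21: W (go to 14, an L position)
n=22: W (go to 20, an L position)
n=23: W (go to 0, an L position)
n=24: L (options 12(W), 21(W), 22(W), 23(W) are all W)
n=25: W (go to 20, an L position)
n=26: W (go to 24, an L position)
n=27: W (go to 24, an L position)
n=28: W (go to 14, an L position)
n=29: W (go to 0, an L position)
n=30: L (options 15(W), 25(W), 27(W), 28(W), 29(W) are all W)
n=31: W (go to 0, an L position)
Reading off the rows marked L gives the requested list; there are 7 such values of n.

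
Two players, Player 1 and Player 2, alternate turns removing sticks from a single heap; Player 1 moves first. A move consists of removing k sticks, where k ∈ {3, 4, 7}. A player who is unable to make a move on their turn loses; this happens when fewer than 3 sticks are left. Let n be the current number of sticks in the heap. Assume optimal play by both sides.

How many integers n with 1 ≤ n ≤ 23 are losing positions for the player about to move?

8

Label each position W (a win for the player to move) or L (a loss). A position with no legal move is L; any other position is W exactly when some move reaches an L, and L when every move reaches a W.
n=0: no move → L
n=1: no move → L
n=2: no move → L
n=3: reaches L-position 0 → W
n=4: reaches L-position 1 → W
n=5: reaches L-position 2 → W
n=6: reaches L-position 2 → W
n=7: reaches L-position 0 → W
n=8: reaches L-position 1 → W
n=9: reaches L-position 2 → W
n=10: only reaches 7(W), 6(W), 3(W), all W → L
n=11: only reaches 8(W), 7(W), 4(W), all W → L
n=12: only reaches 9(W), 8(W), 5(W), all W → L
n=13: reaches L-position 10 → W
n=14: reaches L-position 11 → W
n=15: reaches L-position 12 → W
n=16: reaches L-position 12 → W
n=17: reaches L-position 10 → W
n=18: reaches L-position 11 → W
n=19: reaches L-position 12 → W
n=20: only reaches 17(W), 16(W), 13(W), all W → L
n=21: only reaches 18(W), 17(W), 14(W), all W → L
n=22: only reaches 19(W), 18(W), 15(W), all W → L
n=23: reaches L-position 20 → W
L entries with 1 ≤ n ≤ 23 (n=0 is outside the asked range and is not counted): n = 1, 2, 10, 11, 12, 20, 21, 22; that makes 8.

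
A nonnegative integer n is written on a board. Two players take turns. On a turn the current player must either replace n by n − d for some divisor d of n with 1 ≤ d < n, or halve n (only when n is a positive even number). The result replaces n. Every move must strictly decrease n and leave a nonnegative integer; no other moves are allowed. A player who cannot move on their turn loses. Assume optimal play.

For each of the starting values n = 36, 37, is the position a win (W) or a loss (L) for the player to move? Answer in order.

Build the W/L table. Terminal = L. A non-terminal position is W if it has a move to some L; otherwise it is L.
n=0: no move → L
n=1: no move → L
n=2: reaches L-position 1 → W
n=3: only reaches 2(W), which is W → L
n=4: reaches L-position 3 → W
n=5: only reaches 4(W), which is W → L
n=6: reaches L-position 3 → W
n=7: only reaches 6(W), which is W → L
n=8: reaches L-position 7 → W
n=9: only reaches 6(W), 8(W), all W → L
n=10: reaches L-position 5 → W
n=11: only reaches 10(W), which is W → L
n=12: reaches L-position 9 → W
n=13: only reaches 12(W), which is W → L
n=14: reaches L-position 7 → W
n=15: only reaches 10(W), 12(W), 14(W), all W → L
n=16: reaches L-position 15 → W
n=17: only reaches 16(W), which is W → L
n=18: reaches L-position 9 → W
n=19: only reaches 18(W), which is W → L
n=20: reaches L-position 15 → W
n=21: only reaches 14(W), 18(W), 20(W), all W → L
n=22: reaches L-position 11 → W
n=23: only reaches 22(W), which is W → L
n=24: reaches L-position 21 → W
n=25: only reaches 20(W), 24(W), all W → L
n=26: reaches L-position 13 → W
n=27: only reaches 18(W), 24(W), 26(W), all W → L
n=28: reaches L-position 21 → W
n=29: only reaches 28(W), which is W → L
n=30: reaches L-position 15 → W
n=31: only reaches 30(W), which is W → L
n=32: reaches L-position 31 → W
n=33: only reaches 22(W), 30(W), 32(W), all W → L
n=34: reaches L-position 17 → W
n=35: only reaches 28(W), 30(W), 34(W), all W → L
n=36: reaches L-position 27 → W
n=37: only reaches 36(W), which is W → L

36: W, 37: L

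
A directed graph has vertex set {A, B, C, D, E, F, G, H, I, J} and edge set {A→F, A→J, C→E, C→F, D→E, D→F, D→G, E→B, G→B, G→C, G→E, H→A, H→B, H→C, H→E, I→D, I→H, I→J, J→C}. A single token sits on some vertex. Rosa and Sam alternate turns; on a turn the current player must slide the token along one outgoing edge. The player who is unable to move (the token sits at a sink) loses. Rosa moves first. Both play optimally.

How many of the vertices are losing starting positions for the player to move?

3

Positions with no move are L. A position that does have a move is losing for the player to move precisely when every available move leads to a winning position for the opponent. Fill in the labels:
Every edge goes from a vertex to one that appears earlier in the order F, B, E, C, G, D, J, A, H, I, so processing vertices in that order labels each vertex after all of its successors.
F: no outgoing edge → L
B: no outgoing edge → L
E: W (go to B, an L position)
C: W (go to F, an L position)
G: W (go to B, an L position)
D: W (go to F, an L position)
J: L (sole option C(W) is W)
A: W (go to J, an L position)
H: W (go to B, an L position)
I: W (go to J, an L position)
The L vertices are B, F, J; that is 3 in all.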